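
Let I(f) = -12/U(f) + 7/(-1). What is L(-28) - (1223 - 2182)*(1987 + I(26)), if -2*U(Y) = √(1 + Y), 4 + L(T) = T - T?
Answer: 1898816 + 7672*√3/3 ≈ 1.9032e+6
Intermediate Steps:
L(T) = -4 (L(T) = -4 + (T - T) = -4 + 0 = -4)
U(Y) = -√(1 + Y)/2
I(f) = -7 + 24/√(1 + f) (I(f) = -12*(-2/√(1 + f)) + 7/(-1) = -(-24)/√(1 + f) + 7*(-1) = 24/√(1 + f) - 7 = -7 + 24/√(1 + f))
L(-28) - (1223 - 2182)*(1987 + I(26)) = -4 - (1223 - 2182)*(1987 + (-7 + 24/√(1 + 26))) = -4 - (-959)*(1987 + (-7 + 24/√27)) = -4 - (-959)*(1987 + (-7 + 24*(√3/9))) = -4 - (-959)*(1987 + (-7 + 8*√3/3)) = -4 - (-959)*(1980 + 8*√3/3) = -4 - (-1898820 - 7672*√3/3) = -4 + (1898820 + 7672*√3/3) = 1898816 + 7672*√3/3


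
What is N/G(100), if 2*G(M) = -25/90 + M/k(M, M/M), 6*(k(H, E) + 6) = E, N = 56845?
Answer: -2864988/439 ≈ -6526.2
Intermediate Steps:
k(H, E) = -6 + E/6
G(M) = -5/36 - 3*M/35 (G(M) = (-25/90 + M/(-6 + (M/M)/6))/2 = (-25*1/90 + M/(-6 + (⅙)*1))/2 = (-5/18 + M/(-6 + ⅙))/2 = (-5/18 + M/(-35/6))/2 = (-5/18 + M*(-6/35))/2 = (-5/18 - 6*M/35)/2 = -5/36 - 3*M/35)
N/G(100) = 56845/(-5/36 - 3/35*100) = 56845/(-5/36 - 60/7) = 56845/(-2195/252) = 56845*(-252/2195) = -2864988/439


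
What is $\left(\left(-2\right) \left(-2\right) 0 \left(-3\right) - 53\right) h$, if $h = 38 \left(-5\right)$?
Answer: $10070$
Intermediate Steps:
$h = -190$
$\left(\left(-2\right) \left(-2\right) 0 \left(-3\right) - 53\right) h = \left(\left(-2\right) \left(-2\right) 0 \left(-3\right) - 53\right) \left(-190\right) = \left(4 \cdot 0 \left(-3\right) - 53\right) \left(-190\right) = \left(0 \left(-3\right) - 53\right) \left(-190\right) = \left(0 - 53\right) \left(-190\right) = \left(-53\right) \left(-190\right) = 10070$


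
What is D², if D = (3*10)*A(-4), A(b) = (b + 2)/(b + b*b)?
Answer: 25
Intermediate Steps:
A(b) = (2 + b)/(b + b²)
D = -5 (D = (3*10)*((2 - 4)/((-4)*(1 - 4))) = 30*(-¼*(-2)/(-3)) = 30*(-¼*(-⅓)*(-2)) = 30*(-⅙) = -5)
D² = (-5)² = 25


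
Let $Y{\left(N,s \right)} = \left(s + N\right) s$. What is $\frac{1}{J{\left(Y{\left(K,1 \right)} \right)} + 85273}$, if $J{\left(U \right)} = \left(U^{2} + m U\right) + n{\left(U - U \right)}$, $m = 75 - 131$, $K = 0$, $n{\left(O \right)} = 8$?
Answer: $\frac{1}{85226} \approx 1.1734 \cdot 10^{-5}$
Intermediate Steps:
$Y{\left(N,s \right)} = s \left(N + s\right)$ ($Y{\left(N,s \right)} = \left(N + s\right) s = s \left(N + s\right)$)
$m = -56$
$J{\left(U \right)} = 8 + U^{2} - 56 U$ ($J{\left(U \right)} = \left(U^{2} - 56 U\right) + 8 = 8 + U^{2} - 56 U$)
$\frac{1}{J{\left(Y{\left(K,1 \right)} \right)} + 85273} = \frac{1}{\left(8 + \left(1 \left(0 + 1\right)\right)^{2} - 56 \cdot 1 \left(0 + 1\right)\right) + 85273} = \frac{1}{\left(8 + \left(1 \cdot 1\right)^{2} - 56 \cdot 1 \cdot 1\right) + 85273} = \frac{1}{\left(8 + 1^{2} - 56\right) + 85273} = \frac{1}{\left(8 + 1 - 56\right) + 85273} = \frac{1}{-47 + 85273} = \frac{1}{85226}$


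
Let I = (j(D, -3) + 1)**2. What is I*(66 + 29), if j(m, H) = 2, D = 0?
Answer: 855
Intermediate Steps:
I = 9 (I = (2 + 1)**2 = 3**2 = 9)
I*(66 + 29) = 9*(66 + 29) = 9*95 = 855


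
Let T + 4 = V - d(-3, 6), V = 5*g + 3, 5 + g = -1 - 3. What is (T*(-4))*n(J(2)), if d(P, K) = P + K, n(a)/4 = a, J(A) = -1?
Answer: -784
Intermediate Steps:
g = -9 (g = -5 + (-1 - 3) = -5 - 4 = -9)
n(a) = 4*a
d(P, K) = K + P
V = -42 (V = 5*(-9) + 3 = -45 + 3 = -42)
T = -49 (T = -4 + (-42 - (6 - 3)) = -4 + (-42 - 1*3) = -4 + (-42 - 3) = -4 - 45 = -49)
(T*(-4))*n(J(2)) = (-49*(-4))*(4*(-1)) = 196*(-4) = -784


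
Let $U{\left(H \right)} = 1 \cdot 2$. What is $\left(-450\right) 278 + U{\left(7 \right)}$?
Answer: $-125098$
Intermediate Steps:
$U{\left(H \right)} = 2$
$\left(-450\right) 278 + U{\left(7 \right)} = \left(-450\right) 278 + 2 = -125100 + 2 = -125098$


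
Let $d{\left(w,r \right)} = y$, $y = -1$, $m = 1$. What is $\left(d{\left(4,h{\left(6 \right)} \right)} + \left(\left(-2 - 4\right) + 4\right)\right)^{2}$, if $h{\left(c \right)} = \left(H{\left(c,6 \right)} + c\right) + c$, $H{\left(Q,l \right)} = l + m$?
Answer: $9$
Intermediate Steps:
$H{\left(Q,l \right)} = 1 + l$ ($H{\left(Q,l \right)} = l + 1 = 1 + l$)
$h{\left(c \right)} = 7 + 2 c$ ($h{\left(c \right)} = \left(\left(1 + 6\right) + c\right) + c = \left(7 + c\right) + c = 7 + 2 c$)
$d{\left(w,r \right)} = -1$
$\left(d{\left(4,h{\left(6 \right)} \right)} + \left(\left(-2 - 4\right) + 4\right)\right)^{2} = \left(-1 + \left(\left(-2 - 4\right) + 4\right)\right)^{2} = \left(-1 + \left(-6 + 4\right)\right)^{2} = \left(-1 - 2\right)^{2} = \left(-3\right)^{2} = 9$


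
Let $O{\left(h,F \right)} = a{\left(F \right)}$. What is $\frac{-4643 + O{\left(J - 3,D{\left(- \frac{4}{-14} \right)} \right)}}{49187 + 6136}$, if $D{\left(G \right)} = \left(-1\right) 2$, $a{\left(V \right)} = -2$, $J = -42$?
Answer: $- \frac{4645}{55323} \approx -0.083961$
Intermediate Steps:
$D{\left(G \right)} = -2$
$O{\left(h,F \right)} = -2$
$\frac{-4643 + O{\left(J - 3,D{\left(- \frac{4}{-14} \right)} \right)}}{49187 + 6136} = \frac{-4643 - 2}{49187 + 6136} = - \frac{4645}{55323}$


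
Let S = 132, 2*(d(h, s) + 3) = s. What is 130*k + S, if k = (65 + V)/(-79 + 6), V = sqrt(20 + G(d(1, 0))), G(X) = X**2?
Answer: 1186/73 - 130*sqrt(29)/73 ≈ 6.6566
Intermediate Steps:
d(h, s) = -3 + s/2
V = sqrt(29) (V = sqrt(20 + (-3 + (1/2)*0)**2) = sqrt(20 + (-3 + 0)**2) = sqrt(20 + (-3)**2) = sqrt(20 + 9) = sqrt(29) ≈ 5.3852)
k = -65/73 - sqrt(29)/73 (k = (65 + sqrt(29))/(-79 + 6) = (65 + sqrt(29))/(-73) = (65 + sqrt(29))*(-1/73) = -65/73 - sqrt(29)/73 ≈ -0.96418)
130*k + S = 130*(-65/73 - sqrt(29)/73) + 132 = (-8450/73 - 130*sqrt(29)/73) + 132 = 1186/73 - 130*sqrt(29)/73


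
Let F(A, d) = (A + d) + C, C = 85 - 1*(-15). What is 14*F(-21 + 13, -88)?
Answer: 56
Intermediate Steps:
C = 100 (C = 85 + 15 = 100)
F(A, d) = 100 + A + d (F(A, d) = (A + d) + 100 = 100 + A + d)
14*F(-21 + 13, -88) = 14*(100 + (-21 + 13) - 88) = 14*(100 - 8 - 88) = 14*4 = 56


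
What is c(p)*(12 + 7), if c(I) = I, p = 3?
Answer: 57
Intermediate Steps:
c(p)*(12 + 7) = 3*(12 + 7) = 3*19 = 57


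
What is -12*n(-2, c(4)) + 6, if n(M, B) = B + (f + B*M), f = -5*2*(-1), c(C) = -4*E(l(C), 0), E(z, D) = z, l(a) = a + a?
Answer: -498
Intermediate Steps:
l(a) = 2*a
c(C) = -8*C
f = 10 (f = -10*(-1) = 10)
n(M, B) = 10 + B + B*M (n(M, B) = B + (10 + B*M) = 10 + B + B*M)
-12*n(-2, c(4)) + 6 = -12*(10 - 8*4 - 8*4*(-2)) + 6 = -12*(10 - 32 - 32*(-2)) + 6 = -12*(10 - 32 + 64) + 6 = -12*42 + 6 = -504 + 6 = -498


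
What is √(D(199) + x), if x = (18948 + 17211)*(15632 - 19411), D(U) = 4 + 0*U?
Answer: I*√136644857 ≈ 11690.0*I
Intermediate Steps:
D(U) = 4 (D(U) = 4 + 0 = 4)
x = -136644861 (x = 36159*(-3779) = -136644861)
√(D(199) + x) = √(4 - 136644861) = √(-136644857) = I*√136644857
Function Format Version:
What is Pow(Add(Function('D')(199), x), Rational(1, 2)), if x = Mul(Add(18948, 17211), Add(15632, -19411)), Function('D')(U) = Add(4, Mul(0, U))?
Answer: Mul(I, Pow(136644857, Rational(1, 2))) ≈ Mul(11690., I)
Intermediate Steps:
Function('D')(U) = 4 (Function('D')(U) = Add(4, 0) = 4)
x = -136644861 (x = Mul(36159, -3779) = -136644861)
Pow(Add(Function('D')(199), x), Rational(1, 2)) = Pow(Add(4, -136644861), Rational(1, 2)) = Pow(-136644857, Rational(1, 2)) = Mul(I, Pow(136644857, Rational(1, 2)))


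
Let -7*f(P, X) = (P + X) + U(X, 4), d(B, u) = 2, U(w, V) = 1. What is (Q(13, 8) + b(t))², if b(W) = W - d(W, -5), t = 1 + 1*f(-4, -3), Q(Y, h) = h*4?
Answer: 49729/49 ≈ 1014.9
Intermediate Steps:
Q(Y, h) = 4*h
f(P, X) = -⅐ - P/7 - X/7 (f(P, X) = -((P + X) + 1)/7 = -(1 + P + X)/7 = -⅐ - P/7 - X/7)
t = 13/7 (t = 1 + 1*(-⅐ - ⅐*(-4) - ⅐*(-3)) = 1 + 1*(-⅐ + 4/7 + 3/7) = 1 + 1*(6/7) = 1 + 6/7 = 13/7 ≈ 1.8571)
b(W) = -2 + W (b(W) = W - 1*2 = W - 2 = -2 + W)
(Q(13, 8) + b(t))² = (4*8 + (-2 + 13/7))² = (32 - ⅐)² = (223/7)² = 49729/49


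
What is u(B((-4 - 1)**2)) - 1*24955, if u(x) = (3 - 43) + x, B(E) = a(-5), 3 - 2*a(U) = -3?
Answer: -24992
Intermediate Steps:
a(U) = 3 (a(U) = 3/2 - 1/2*(-3) = 3/2 + 3/2 = 3)
B(E) = 3
u(x) = -40 + x
u(B((-4 - 1)**2)) - 1*24955 = (-40 + 3) - 1*24955 = -37 - 24955 = -24992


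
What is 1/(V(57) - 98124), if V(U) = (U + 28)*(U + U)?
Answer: -1/88434 ≈ -1.1308e-5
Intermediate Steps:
V(U) = 2*U*(28 + U) (V(U) = (28 + U)*(2*U) = 2*U*(28 + U))
1/(V(57) - 98124) = 1/(2*57*(28 + 57) - 98124) = 1/(2*57*85 - 98124) = 1/(9690 - 98124) = 1/(-88434) = -1/88434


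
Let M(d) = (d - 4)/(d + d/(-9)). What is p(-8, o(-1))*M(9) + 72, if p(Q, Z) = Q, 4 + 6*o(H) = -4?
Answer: 67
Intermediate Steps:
o(H) = -4/3 (o(H) = -2/3 + (1/6)*(-4) = -2/3 - 2/3 = -4/3)
M(d) = 9*(-4 + d)/(8*d) (M(d) = (-4 + d)/(d + d*(-1/9)) = (-4 + d)/(d - d/9) = (-4 + d)/((8*d/9)) = (-4 + d)*(9/(8*d)) = 9*(-4 + d)/(8*d))
p(-8, o(-1))*M(9) + 72 = -9*(-4 + 9)/9 + 72 = -9*5/9 + 72 = -8*5/8 + 72 = -5 + 72 = 67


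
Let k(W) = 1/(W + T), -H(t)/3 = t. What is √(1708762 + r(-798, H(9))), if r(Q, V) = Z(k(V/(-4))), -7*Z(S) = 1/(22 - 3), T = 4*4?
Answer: 9*√373164085/133 ≈ 1307.2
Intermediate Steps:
H(t) = -3*t
T = 16
k(W) = 1/(16 + W) (k(W) = 1/(W + 16) = 1/(16 + W))
Z(S) = -1/133 (Z(S) = -1/(7*(22 - 3)) = -⅐/19 = -⅐*1/19 = -1/133)
r(Q, V) = -1/133
√(1708762 + r(-798, H(9))) = √(1708762 - 1/133) = √(227265345/133) = 9*√373164085/133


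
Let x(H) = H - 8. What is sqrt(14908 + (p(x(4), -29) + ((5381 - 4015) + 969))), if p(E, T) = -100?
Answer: sqrt(17143) ≈ 130.93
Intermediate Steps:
x(H) = -8 + H
sqrt(14908 + (p(x(4), -29) + ((5381 - 4015) + 969))) = sqrt(14908 + (-100 + ((5381 - 4015) + 969))) = sqrt(14908 + (-100 + (1366 + 969))) = sqrt(14908 + (-100 + 2335)) = sqrt(14908 + 2235) = sqrt(17143)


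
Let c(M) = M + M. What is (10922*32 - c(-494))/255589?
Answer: 350492/255589 ≈ 1.3713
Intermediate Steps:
c(M) = 2*M
(10922*32 - c(-494))/255589 = (10922*32 - 2*(-494))/255589 = (349504 - 1*(-988))*(1/255589) = (349504 + 988)*(1/255589) = 350492*(1/255589) = 350492/255589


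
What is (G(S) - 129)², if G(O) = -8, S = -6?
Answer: 18769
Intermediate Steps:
(G(S) - 129)² = (-8 - 129)² = (-137)² = 18769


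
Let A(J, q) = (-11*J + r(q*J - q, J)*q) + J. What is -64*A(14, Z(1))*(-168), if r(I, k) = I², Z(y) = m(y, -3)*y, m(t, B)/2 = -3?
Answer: -393996288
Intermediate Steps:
m(t, B) = -6 (m(t, B) = 2*(-3) = -6)
Z(y) = -6*y
A(J, q) = -10*J + q*(-q + J*q)² (A(J, q) = (-11*J + (q*J - q)²*q) + J = (-11*J + (J*q - q)²*q) + J = (-11*J + (-q + J*q)²*q) + J = (-11*J + q*(-q + J*q)²) + J = -10*J + q*(-q + J*q)²)
-64*A(14, Z(1))*(-168) = -64*(-10*14 + (-6*1)³*(-1 + 14)²)*(-168) = -64*(-140 + (-6)³*13²)*(-168) = -64*(-140 - 216*169)*(-168) = -64*(-140 - 36504)*(-168) = -64*(-36644)*(-168) = 2345216*(-168) = -393996288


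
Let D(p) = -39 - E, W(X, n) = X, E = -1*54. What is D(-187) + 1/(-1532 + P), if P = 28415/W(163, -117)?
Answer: 3319352/221301 ≈ 14.999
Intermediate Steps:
E = -54
P = 28415/163 ≈ 174.33
D(p) = 15 (D(p) = -39 - 1*(-54) = -39 + 54 = 15)
D(-187) + 1/(-1532 + P) = 15 + 1/(-1532 + 28415/163) = 15 + 1/(-221301/163) = 15 - 163/221301 = 3319352/221301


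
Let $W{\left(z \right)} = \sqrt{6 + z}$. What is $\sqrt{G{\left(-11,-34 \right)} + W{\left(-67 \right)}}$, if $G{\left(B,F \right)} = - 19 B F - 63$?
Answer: $\sqrt{-7169 + i \sqrt{61}} \approx 0.0461 + 84.67 i$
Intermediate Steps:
$G{\left(B,F \right)} = -63 - 19 B F$ ($G{\left(B,F \right)} = - 19 B F - 63 = -63 - 19 B F$)
$\sqrt{G{\left(-11,-34 \right)} + W{\left(-67 \right)}} = \sqrt{\left(-63 - \left(-209\right) \left(-34\right)\right) + \sqrt{6 - 67}} = \sqrt{\left(-63 - 7106\right) + \sqrt{-61}} = \sqrt{-7169 + i \sqrt{61}}$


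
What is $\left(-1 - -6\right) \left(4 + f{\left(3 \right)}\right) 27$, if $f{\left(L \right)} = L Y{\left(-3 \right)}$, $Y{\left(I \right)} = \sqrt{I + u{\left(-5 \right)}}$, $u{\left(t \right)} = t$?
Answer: $540 + 810 i \sqrt{2} \approx 540.0 + 1145.5 i$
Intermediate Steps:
$Y{\left(I \right)} = \sqrt{-5 + I}$ ($Y{\left(I \right)} = \sqrt{I - 5} = \sqrt{-5 + I}$)
$f{\left(L \right)} = 2 i L \sqrt{2}$ ($f{\left(L \right)} = L \sqrt{-5 - 3} = L \sqrt{-8} = L 2 i \sqrt{2} = 2 i L \sqrt{2}$)
$\left(-1 - -6\right) \left(4 + f{\left(3 \right)}\right) 27 = \left(-1 - -6\right) \left(4 + 2 i 3 \sqrt{2}\right) 27 = \left(-1 + 6\right) \left(4 + 6 i \sqrt{2}\right) 27 = 5 \left(4 + 6 i \sqrt{2}\right) 27 = \left(20 + 30 i \sqrt{2}\right) 27 = 540 + 810 i \sqrt{2}$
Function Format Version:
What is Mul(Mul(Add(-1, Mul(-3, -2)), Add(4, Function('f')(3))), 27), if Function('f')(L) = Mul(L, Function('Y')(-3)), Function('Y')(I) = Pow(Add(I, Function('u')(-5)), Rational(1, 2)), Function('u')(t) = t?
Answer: Add(540, Mul(810, I, Pow(2, Rational(1, 2)))) ≈ Add(540.00, Mul(1145.5, I))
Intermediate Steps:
Function('Y')(I) = Pow(Add(-5, I), Rational(1, 2)) (Function('Y')(I) = Pow(Add(I, -5), Rational(1, 2)) = Pow(Add(-5, I), Rational(1, 2)))
Function('f')(L) = Mul(2, I, L, Pow(2, Rational(1, 2))) (Function('f')(L) = Mul(L, Pow(Add(-5, -3), Rational(1, 2))) = Mul(L, Pow(-8, Rational(1, 2))) = Mul(L, Mul(2, I, Pow(2, Rational(1, 2)))) = Mul(2, I, L, Pow(2, Rational(1, 2))))
Mul(Mul(Add(-1, Mul(-3, -2)), Add(4, Function('f')(3))), 27) = Mul(Mul(Add(-1, Mul(-3, -2)), Add(4, Mul(2, I, 3, Pow(2, Rational(1, 2))))), 27) = Mul(Mul(Add(-1, 6), Add(4, Mul(6, I, Pow(2, Rational(1, 2))))), 27) = Mul(Mul(5, Add(4, Mul(6, I, Pow(2, Rational(1, 2))))), 27) = Mul(Add(20, Mul(30, I, Pow(2, Rational(1, 2)))), 27) = Add(540, Mul(810, I, Pow(2, Rational(1, 2))))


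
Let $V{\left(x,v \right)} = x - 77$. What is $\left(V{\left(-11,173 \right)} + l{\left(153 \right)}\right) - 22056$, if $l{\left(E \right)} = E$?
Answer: $-21991$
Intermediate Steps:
$V{\left(x,v \right)} = -77 + x$
$\left(V{\left(-11,173 \right)} + l{\left(153 \right)}\right) - 22056 = \left(\left(-77 - 11\right) + 153\right) - 22056 = \left(-88 + 153\right) - 22056 = 65 - 22056 = -21991$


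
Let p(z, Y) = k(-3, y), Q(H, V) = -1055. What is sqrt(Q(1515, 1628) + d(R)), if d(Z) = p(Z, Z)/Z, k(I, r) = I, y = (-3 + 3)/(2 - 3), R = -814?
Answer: I*sqrt(699036338)/814 ≈ 32.481*I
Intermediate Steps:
y = 0 (y = 0/(-1) = 0*(-1) = 0)
p(z, Y) = -3
d(Z) = -3/Z
sqrt(Q(1515, 1628) + d(R)) = sqrt(-1055 - 3/(-814)) = sqrt(-1055 - 3*(-1/814)) = sqrt(-1055 + 3/814) = sqrt(-858767/814) = I*sqrt(699036338)/814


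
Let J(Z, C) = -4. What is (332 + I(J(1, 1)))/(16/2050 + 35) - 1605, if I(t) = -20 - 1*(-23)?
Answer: -57248840/35883 ≈ -1595.4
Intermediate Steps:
I(t) = 3 (I(t) = -20 + 23 = 3)
(332 + I(J(1, 1)))/(16/2050 + 35) - 1605 = (332 + 3)/(16/2050 + 35) - 1605 = 335/(16*(1/2050) + 35) - 1605 = 335/(8/1025 + 35) - 1605 = 335/(35883/1025) - 1605 = 335*(1025/35883) - 1605 = 343375/35883 - 1605 = -57248840/35883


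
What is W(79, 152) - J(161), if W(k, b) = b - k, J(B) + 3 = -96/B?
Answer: 12332/161 ≈ 76.596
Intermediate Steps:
J(B) = -3 - 96/B
W(79, 152) - J(161) = (152 - 1*79) - (-3 - 96/161) = (152 - 79) - (-3 - 96*1/161) = 73 - (-3 - 96/161) = 73 - 1*(-579/161) = 73 + 579/161 = 12332/161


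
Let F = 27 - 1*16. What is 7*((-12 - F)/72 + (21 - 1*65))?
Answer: -22337/72 ≈ -310.24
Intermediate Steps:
F = 11 (F = 27 - 16 = 11)
7*((-12 - F)/72 + (21 - 1*65)) = 7*((-12 - 1*11)/72 + (21 - 1*65)) = 7*((-12 - 11)*(1/72) + (21 - 65)) = 7*(-23*1/72 - 44) = 7*(-23/72 - 44) = 7*(-3191/72) = -22337/72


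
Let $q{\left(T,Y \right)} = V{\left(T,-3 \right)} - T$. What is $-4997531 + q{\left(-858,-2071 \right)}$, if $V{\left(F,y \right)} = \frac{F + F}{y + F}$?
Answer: $- \frac{1434044579}{287} \approx -4.9967 \cdot 10^{6}$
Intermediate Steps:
$V{\left(F,y \right)} = \frac{2 F}{F + y}$
$q{\left(T,Y \right)} = - T + \frac{2 T}{-3 + T}$ ($q{\left(T,Y \right)} = \frac{2 T}{T - 3} - T = \frac{2 T}{-3 + T} - T = - T + \frac{2 T}{-3 + T}$)
$-4997531 + q{\left(-858,-2071 \right)} = -4997531 - \frac{858 \left(5 - -858\right)}{-3 - 858} = -4997531 - \frac{858 \left(5 + 858\right)}{-861} = -4997531 - \left(- \frac{286}{287}\right) 863 = -4997531 + \frac{246818}{287} = - \frac{1434044579}{287}$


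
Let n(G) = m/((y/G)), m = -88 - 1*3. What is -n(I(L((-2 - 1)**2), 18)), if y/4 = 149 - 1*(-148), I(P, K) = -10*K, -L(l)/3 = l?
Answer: -455/33 ≈ -13.788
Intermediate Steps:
L(l) = -3*l
y = 1188 (y = 4*(149 - 1*(-148)) = 4*(149 + 148) = 4*297 = 1188)
m = -91 (m = -88 - 3 = -91)
n(G) = -91*G/1188
-n(I(L((-2 - 1)**2), 18)) = -(-91)*(-10*18)/1188 = -(-91)*(-180)/1188 = -1*455/33 = -455/33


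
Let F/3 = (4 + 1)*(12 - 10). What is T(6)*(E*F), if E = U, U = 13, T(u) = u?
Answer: 2340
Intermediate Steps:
E = 13
F = 30 (F = 3*((4 + 1)*(12 - 10)) = 3*(5*2) = 3*10 = 30)
T(6)*(E*F) = 6*(13*30) = 6*390 = 2340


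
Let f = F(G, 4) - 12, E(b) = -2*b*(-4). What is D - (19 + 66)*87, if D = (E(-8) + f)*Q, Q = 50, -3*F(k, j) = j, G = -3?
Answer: -33785/3 ≈ -11262.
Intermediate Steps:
F(k, j) = -j/3
E(b) = 8*b
f = -40/3 (f = -1/3*4 - 12 = -4/3 - 12 = -40/3 ≈ -13.333)
D = -11600/3 (D = (8*(-8) - 40/3)*50 = (-64 - 40/3)*50 = -232/3*50 = -11600/3 ≈ -3866.7)
D - (19 + 66)*87 = -11600/3 - (19 + 66)*87 = -11600/3 - 85*87 = -11600/3 - 1*7395 = -11600/3 - 7395 = -33785/3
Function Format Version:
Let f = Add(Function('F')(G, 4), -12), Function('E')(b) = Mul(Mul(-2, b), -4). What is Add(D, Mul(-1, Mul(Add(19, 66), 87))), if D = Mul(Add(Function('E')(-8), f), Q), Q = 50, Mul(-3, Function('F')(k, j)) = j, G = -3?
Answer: Rational(-33785, 3) ≈ -11262.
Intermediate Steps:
Function('F')(k, j) = Mul(Rational(-1, 3), j)
Function('E')(b) = Mul(8, b)
f = Rational(-40, 3) (f = Add(Mul(Rational(-1, 3), 4), -12) = Add(Rational(-4, 3), -12) = Rational(-40, 3) ≈ -13.333)
D = Rational(-11600, 3) (D = Mul(Add(Mul(8, -8), Rational(-40, 3)), 50) = Mul(Add(-64, Rational(-40, 3)), 50) = Mul(Rational(-232, 3), 50) = Rational(-11600, 3) ≈ -3866.7)
Add(D, Mul(-1, Mul(Add(19, 66), 87))) = Add(Rational(-11600, 3), Mul(-1, Mul(Add(19, 66), 87))) = Add(Rational(-11600, 3), Mul(-1, Mul(85, 87))) = Add(Rational(-11600, 3), Mul(-1, 7395)) = Add(Rational(-11600, 3), -7395) = Rational(-33785, 3)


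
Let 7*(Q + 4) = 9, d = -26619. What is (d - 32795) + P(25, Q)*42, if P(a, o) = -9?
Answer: -59792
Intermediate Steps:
Q = -19/7 (Q = -4 + (⅐)*9 = -4 + 9/7 = -19/7 ≈ -2.7143)
(d - 32795) + P(25, Q)*42 = (-26619 - 32795) - 9*42 = -59414 - 378 = -59792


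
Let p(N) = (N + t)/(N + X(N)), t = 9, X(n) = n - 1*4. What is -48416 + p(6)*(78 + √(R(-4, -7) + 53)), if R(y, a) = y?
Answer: -386053/8 ≈ -48257.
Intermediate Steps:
X(n) = -4 + n (X(n) = n - 4 = -4 + n)
p(N) = (9 + N)/(-4 + 2*N) (p(N) = (N + 9)/(N + (-4 + N)) = (9 + N)/(-4 + 2*N))
-48416 + p(6)*(78 + √(R(-4, -7) + 53)) = -48416 + ((9 + 6)/(2*(-2 + 6)))*(78 + √(-4 + 53)) = -48416 + ((½)*15/4)*(78 + √49) = -48416 + ((½)*(¼)*15)*(78 + 7) = -48416 + (15/8)*85 = -48416 + 1275/8 = -386053/8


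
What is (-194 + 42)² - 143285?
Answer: -120181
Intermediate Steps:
(-194 + 42)² - 143285 = (-152)² - 143285 = 23104 - 143285 = -120181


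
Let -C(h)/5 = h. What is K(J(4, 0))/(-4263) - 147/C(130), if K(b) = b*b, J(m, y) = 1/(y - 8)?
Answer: 20052827/88670400 ≈ 0.22615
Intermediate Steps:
J(m, y) = 1/(-8 + y)
C(h) = -5*h
K(b) = b**2
K(J(4, 0))/(-4263) - 147/C(130) = (1/(-8 + 0))**2/(-4263) - 147/((-5*130)) = (1/(-8))**2*(-1/4263) - 147/(-650) = (-1/8)**2*(-1/4263) - 147*(-1/650) = (1/64)*(-1/4263) + 147/650 = -1/272832 + 147/650 = 20052827/88670400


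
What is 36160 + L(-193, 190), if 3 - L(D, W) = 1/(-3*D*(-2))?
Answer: 41876755/1158 ≈ 36163.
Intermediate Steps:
L(D, W) = 3 - 1/(6*D) (L(D, W) = 3 - 1/(-3*D*(-2)) = 3 - 1/(6*D))
36160 + L(-193, 190) = 36160 + (3 - ⅙/(-193)) = 36160 + (3 - ⅙*(-1/193)) = 36160 + (3 + 1/1158) = 36160 + 3475/1158 = 41876755/1158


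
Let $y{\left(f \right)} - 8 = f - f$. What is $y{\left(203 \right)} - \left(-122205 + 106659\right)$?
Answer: $15554$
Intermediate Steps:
$y{\left(f \right)} = 8$ ($y{\left(f \right)} = 8 + \left(f - f\right) = 8 + 0 = 8$)
$y{\left(203 \right)} - \left(-122205 + 106659\right) = 8 - \left(-122205 + 106659\right) = 8 - -15546 = 8 + 15546 = 15554$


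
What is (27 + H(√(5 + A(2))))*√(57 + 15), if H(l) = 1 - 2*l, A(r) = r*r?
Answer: 132*√2 ≈ 186.68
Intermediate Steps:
A(r) = r²
(27 + H(√(5 + A(2))))*√(57 + 15) = (27 + (1 - 2*√(5 + 2²)))*√(57 + 15) = (27 + (1 - 2*√(5 + 4)))*√72 = (27 + (1 - 2*√9))*(6*√2) = (27 + (1 - 2*3))*(6*√2) = (27 + (1 - 6))*(6*√2) = (27 - 5)*(6*√2) = 22*(6*√2) = 132*√2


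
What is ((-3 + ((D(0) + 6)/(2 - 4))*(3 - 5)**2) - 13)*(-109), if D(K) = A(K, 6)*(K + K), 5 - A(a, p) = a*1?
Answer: 3052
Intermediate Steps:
A(a, p) = 5 - a
D(K) = 2*K*(5 - K) (D(K) = (5 - K)*(K + K) = (5 - K)*(2*K) = 2*K*(5 - K))
((-3 + ((D(0) + 6)/(2 - 4))*(3 - 5)**2) - 13)*(-109) = ((-3 + ((2*0*(5 - 1*0) + 6)/(2 - 4))*(3 - 5)**2) - 13)*(-109) = ((-3 + ((2*0*(5 + 0) + 6)/(-2))*(-2)**2) - 13)*(-109) = ((-3 + ((2*0*5 + 6)*(-1/2))*4) - 13)*(-109) = ((-3 + ((0 + 6)*(-1/2))*4) - 13)*(-109) = ((-3 + (6*(-1/2))*4) - 13)*(-109) = ((-3 - 3*4) - 13)*(-109) = ((-3 - 12) - 13)*(-109) = (-15 - 13)*(-109) = -28*(-109) = 3052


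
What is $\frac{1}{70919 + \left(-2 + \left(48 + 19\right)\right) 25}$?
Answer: $\frac{1}{72544} \approx 1.3785 \cdot 10^{-5}$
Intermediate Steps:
$\frac{1}{70919 + \left(-2 + \left(48 + 19\right)\right) 25} = \frac{1}{70919 + \left(-2 + 67\right) 25} = \frac{1}{70919 + 65 \cdot 25} = \frac{1}{70919 + 1625} = \frac{1}{72544}$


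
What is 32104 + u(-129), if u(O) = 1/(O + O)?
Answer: 8282831/258 ≈ 32104.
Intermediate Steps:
u(O) = 1/(2*O)
32104 + u(-129) = 32104 + (½)/(-129) = 32104 + (½)*(-1/129) = 32104 - 1/258 = 8282831/258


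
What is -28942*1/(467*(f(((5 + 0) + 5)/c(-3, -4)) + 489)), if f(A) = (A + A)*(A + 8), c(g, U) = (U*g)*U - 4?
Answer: -9782396/76712689 ≈ -0.12752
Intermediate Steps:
c(g, U) = -4 + g*U² (c(g, U) = g*U² - 4 = -4 + g*U²)
f(A) = 2*A*(8 + A) (f(A) = (2*A)*(8 + A) = 2*A*(8 + A))
-28942*1/(467*(f(((5 + 0) + 5)/c(-3, -4)) + 489)) = -28942*1/(467*(2*(((5 + 0) + 5)/(-4 - 3*(-4)²))*(8 + ((5 + 0) + 5)/(-4 - 3*(-4)²)) + 489)) = -28942*1/(467*(2*((5 + 5)/(-4 - 3*16))*(8 + (5 + 5)/(-4 - 3*16)) + 489)) = -28942*1/(467*(2*(10/(-4 - 48))*(8 + 10/(-4 - 48)) + 489)) = -28942*1/(467*(2*(10/(-52))*(8 + 10/(-52)) + 489)) = -28942*1/(467*(2*(10*(-1/52))*(8 + 10*(-1/52)) + 489)) = -28942*1/(467*(2*(-5/26)*(8 - 5/26) + 489)) = -28942*1/(467*(2*(-5/26)*(203/26) + 489)) = -28942*1/(467*(-1015/338 + 489)) = -28942/((164267/338)*467) = -28942/76712689/338 = -28942*338/76712689 = -9782396/76712689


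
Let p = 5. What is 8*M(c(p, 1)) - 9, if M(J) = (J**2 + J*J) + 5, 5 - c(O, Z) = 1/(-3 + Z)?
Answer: 515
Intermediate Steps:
c(O, Z) = 5 - 1/(-3 + Z)
M(J) = 5 + 2*J**2 (M(J) = (J**2 + J**2) + 5 = 2*J**2 + 5 = 5 + 2*J**2)
8*M(c(p, 1)) - 9 = 8*(5 + 2*((-16 + 5*1)/(-3 + 1))**2) - 9 = 8*(5 + 2*((-16 + 5)/(-2))**2) - 9 = 8*(5 + 2*(-1/2*(-11))**2) - 9 = 8*(5 + 2*(11/2)**2) - 9 = 8*(5 + 2*(121/4)) - 9 = 8*(5 + 121/2) - 9 = 8*(131/2) - 9 = 524 - 9 = 515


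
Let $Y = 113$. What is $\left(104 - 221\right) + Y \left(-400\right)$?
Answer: $-45317$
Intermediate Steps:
$\left(104 - 221\right) + Y \left(-400\right) = \left(104 - 221\right) + 113 \left(-400\right) = -117 - 45200 = -45317$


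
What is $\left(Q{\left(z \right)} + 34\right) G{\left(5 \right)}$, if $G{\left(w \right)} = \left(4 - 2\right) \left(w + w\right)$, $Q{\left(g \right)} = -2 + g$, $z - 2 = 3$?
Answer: $740$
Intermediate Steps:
$z = 5$ ($z = 2 + 3 = 5$)
$G{\left(w \right)} = 4 w$ ($G{\left(w \right)} = 2 \cdot 2 w = 4 w$)
$\left(Q{\left(z \right)} + 34\right) G{\left(5 \right)} = \left(\left(-2 + 5\right) + 34\right) 4 \cdot 5 = \left(3 + 34\right) 20 = 37 \cdot 20 = 740$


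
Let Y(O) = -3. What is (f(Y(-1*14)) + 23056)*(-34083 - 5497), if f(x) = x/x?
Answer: -912596060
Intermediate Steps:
f(x) = 1
(f(Y(-1*14)) + 23056)*(-34083 - 5497) = (1 + 23056)*(-34083 - 5497) = 23057*(-39580) = -912596060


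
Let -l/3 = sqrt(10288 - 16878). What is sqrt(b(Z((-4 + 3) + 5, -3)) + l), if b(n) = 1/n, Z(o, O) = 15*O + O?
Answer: sqrt(-3 - 432*I*sqrt(6590))/12 ≈ 11.034 - 11.035*I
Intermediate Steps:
Z(o, O) = 16*O
l = -3*I*sqrt(6590) (l = -3*sqrt(10288 - 16878) = -3*I*sqrt(6590) ≈ -243.54*I)
sqrt(b(Z((-4 + 3) + 5, -3)) + l) = sqrt(1/(16*(-3)) - 3*I*sqrt(6590)) = sqrt(1/(-48) - 3*I*sqrt(6590)) = sqrt(-1/48 - 3*I*sqrt(6590))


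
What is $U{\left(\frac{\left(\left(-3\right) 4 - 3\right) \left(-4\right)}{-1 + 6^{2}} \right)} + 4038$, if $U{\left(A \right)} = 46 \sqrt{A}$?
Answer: $4038 + \frac{92 \sqrt{21}}{7} \approx 4098.2$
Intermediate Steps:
$U{\left(\frac{\left(\left(-3\right) 4 - 3\right) \left(-4\right)}{-1 + 6^{2}} \right)} + 4038 = 46 \sqrt{\frac{\left(\left(-3\right) 4 - 3\right) \left(-4\right)}{-1 + 6^{2}}} + 4038 = 46 \sqrt{\frac{\left(-12 - 3\right) \left(-4\right)}{-1 + 36}} + 4038 = 46 \sqrt{\frac{\left(-15\right) \left(-4\right)}{35}} + 4038 = 46 \sqrt{60 \cdot \frac{1}{35}} + 4038 = 46 \sqrt{\frac{12}{7}} + 4038 = 46 \frac{2 \sqrt{21}}{7} + 4038 = \frac{92 \sqrt{21}}{7} + 4038 = 4038 + \frac{92 \sqrt{21}}{7}$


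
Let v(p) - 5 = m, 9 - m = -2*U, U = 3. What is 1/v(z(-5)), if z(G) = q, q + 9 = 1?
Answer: 1/20 ≈ 0.050000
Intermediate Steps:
q = -8 (q = -9 + 1 = -8)
z(G) = -8
m = 15 (m = 9 - (-2)*3 = 9 - 1*(-6) = 9 + 6 = 15)
v(p) = 20 (v(p) = 5 + 15 = 20)
1/v(z(-5)) = 1/20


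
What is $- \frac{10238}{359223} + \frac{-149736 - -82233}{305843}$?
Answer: $- \frac{27379850803}{109865839989} \approx -0.24921$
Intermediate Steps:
$- \frac{10238}{359223} + \frac{-149736 - -82233}{305843} = \left(-10238\right) \frac{1}{359223} + \left(-149736 + 82233\right) \frac{1}{305843} = - \frac{10238}{359223} - \frac{67503}{305843} = - \frac{27379850803}{109865839989}$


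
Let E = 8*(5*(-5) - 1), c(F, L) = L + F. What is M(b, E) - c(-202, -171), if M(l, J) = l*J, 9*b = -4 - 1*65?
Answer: 5903/3 ≈ 1967.7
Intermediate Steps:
c(F, L) = F + L
b = -23/3 (b = (-4 - 1*65)/9 = (-4 - 65)/9 = (1/9)*(-69) = -23/3 ≈ -7.6667)
E = -208 (E = 8*(-25 - 1) = 8*(-26) = -208)
M(l, J) = J*l
M(b, E) - c(-202, -171) = -208*(-23/3) - (-202 - 171) = 4784/3 - 1*(-373) = 4784/3 + 373 = 5903/3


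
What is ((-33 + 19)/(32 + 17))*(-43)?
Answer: 86/7 ≈ 12.286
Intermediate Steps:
((-33 + 19)/(32 + 17))*(-43) = -14/49*(-43) = -14*1/49*(-43) = -2/7*(-43) = 86/7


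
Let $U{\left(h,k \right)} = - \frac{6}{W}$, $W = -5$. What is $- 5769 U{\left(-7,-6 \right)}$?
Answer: $- \frac{34614}{5} \approx -6922.8$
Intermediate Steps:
$U{\left(h,k \right)} = \frac{6}{5}$ ($U{\left(h,k \right)} = - \frac{6}{-5} = \left(-6\right) \left(- \frac{1}{5}\right) = \frac{6}{5}$)
$- 5769 U{\left(-7,-6 \right)} = \left(-5769\right) \frac{6}{5} = - \frac{34614}{5}$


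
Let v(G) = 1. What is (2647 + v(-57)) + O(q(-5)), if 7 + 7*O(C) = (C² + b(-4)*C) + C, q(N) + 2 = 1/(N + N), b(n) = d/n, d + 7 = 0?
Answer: 529361/200 ≈ 2646.8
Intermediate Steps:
d = -7 (d = -7 + 0 = -7)
b(n) = -7/n
q(N) = -2 + 1/(2*N) (q(N) = -2 + 1/(N + N) = -2 + 1/(2*N))
O(C) = -1 + C²/7 + 11*C/28 (O(C) = -1 + ((C² + (-7/(-4))*C) + C)/7 = -1 + ((C² + (-7*(-¼))*C) + C)/7 = -1 + ((C² + 7*C/4) + C)/7 = -1 + (C² + 11*C/4)/7 = -1 + (C²/7 + 11*C/28) = -1 + C²/7 + 11*C/28)
(2647 + v(-57)) + O(q(-5)) = (2647 + 1) + (-1 + (-2 + (½)/(-5))²/7 + 11*(-2 + (½)/(-5))/28) = 2648 + (-1 + (-2 + (½)*(-⅕))²/7 + 11*(-2 + (½)*(-⅕))/28) = 2648 + (-1 + (-2 - ⅒)²/7 + 11*(-2 - ⅒)/28) = 2648 + (-1 + (-21/10)²/7 + (11/28)*(-21/10)) = 2648 + (-1 + (⅐)*(441/100) - 33/40) = 2648 + (-1 + 63/100 - 33/40) = 2648 - 239/200 = 529361/200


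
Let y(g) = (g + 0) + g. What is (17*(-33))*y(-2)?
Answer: 2244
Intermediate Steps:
y(g) = 2*g (y(g) = g + g = 2*g)
(17*(-33))*y(-2) = (17*(-33))*(2*(-2)) = -561*(-4) = 2244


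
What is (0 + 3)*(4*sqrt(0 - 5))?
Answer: 12*I*sqrt(5) ≈ 26.833*I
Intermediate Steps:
(0 + 3)*(4*sqrt(0 - 5)) = 3*(4*sqrt(-5)) = 3*(4*(I*sqrt(5))) = 3*(4*I*sqrt(5)) = 12*I*sqrt(5)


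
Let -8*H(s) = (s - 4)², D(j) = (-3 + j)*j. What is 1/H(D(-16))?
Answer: -1/11250 ≈ -8.8889e-5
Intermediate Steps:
D(j) = j*(-3 + j)
H(s) = -(-4 + s)²/8 (H(s) = -(s - 4)²/8 = -(-4 + s)²/8)
1/H(D(-16)) = 1/(-(-4 - 16*(-3 - 16))²/8) = 1/(-(-4 - 16*(-19))²/8) = 1/(-(-4 + 304)²/8) = 1/(-⅛*300²) = 1/(-⅛*90000) = 1/(-11250) = -1/11250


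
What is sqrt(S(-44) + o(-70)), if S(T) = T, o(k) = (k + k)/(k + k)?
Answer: I*sqrt(43) ≈ 6.5574*I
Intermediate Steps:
o(k) = 1 (o(k) = (2*k)/((2*k)) = (2*k)*(1/(2*k)) = 1)
sqrt(S(-44) + o(-70)) = sqrt(-44 + 1) = sqrt(-43) = I*sqrt(43)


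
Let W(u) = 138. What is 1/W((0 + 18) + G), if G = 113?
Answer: 1/138 ≈ 0.0072464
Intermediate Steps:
1/W((0 + 18) + G) = 1/138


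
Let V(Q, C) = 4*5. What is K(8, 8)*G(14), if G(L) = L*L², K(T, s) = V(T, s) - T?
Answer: 32928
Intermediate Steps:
V(Q, C) = 20
K(T, s) = 20 - T
G(L) = L³
K(8, 8)*G(14) = (20 - 1*8)*14³ = (20 - 8)*2744 = 12*2744 = 32928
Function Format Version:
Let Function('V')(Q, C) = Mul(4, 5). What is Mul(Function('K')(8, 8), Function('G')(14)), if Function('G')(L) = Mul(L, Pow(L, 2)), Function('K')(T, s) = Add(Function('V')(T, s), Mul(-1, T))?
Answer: 32928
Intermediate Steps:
Function('V')(Q, C) = 20
Function('K')(T, s) = Add(20, Mul(-1, T))
Function('G')(L) = Pow(L, 3)
Mul(Function('K')(8, 8), Function('G')(14)) = Mul(Add(20, Mul(-1, 8)), Pow(14, 3)) = Mul(Add(20, -8), 2744) = Mul(12, 2744) = 32928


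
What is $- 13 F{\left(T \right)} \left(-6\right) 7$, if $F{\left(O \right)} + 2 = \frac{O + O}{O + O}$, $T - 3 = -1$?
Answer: $-546$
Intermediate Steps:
$T = 2$ ($T = 3 - 1 = 2$)
$F{\left(O \right)} = -1$ ($F{\left(O \right)} = -2 + \frac{O + O}{O + O} = -2 + \frac{2 O}{2 O} = -2 + 2 O \frac{1}{2 O} = -2 + 1 = -1$)
$- 13 F{\left(T \right)} \left(-6\right) 7 = - 13 \left(-1\right) \left(-6\right) 7 = - 13 \cdot 6 \cdot 7 = \left(-13\right) 42 = -546$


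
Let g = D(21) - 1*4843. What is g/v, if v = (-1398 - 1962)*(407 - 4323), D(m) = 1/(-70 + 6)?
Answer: -44279/120299520 ≈ -0.00036807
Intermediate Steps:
D(m) = -1/64 (D(m) = 1/(-64) = -1/64)
v = 13157760 (v = -3360*(-3916) = 13157760)
g = -309953/64 (g = -1/64 - 1*4843 = -1/64 - 4843 = -309953/64 ≈ -4843.0)
g/v = -309953/64/13157760 = -309953/64*1/13157760 = -44279/120299520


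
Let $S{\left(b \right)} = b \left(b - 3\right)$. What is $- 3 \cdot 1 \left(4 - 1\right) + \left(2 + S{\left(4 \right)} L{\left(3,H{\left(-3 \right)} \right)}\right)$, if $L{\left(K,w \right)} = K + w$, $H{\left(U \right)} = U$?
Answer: $-7$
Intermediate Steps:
$S{\left(b \right)} = b \left(-3 + b\right)$
$- 3 \cdot 1 \left(4 - 1\right) + \left(2 + S{\left(4 \right)} L{\left(3,H{\left(-3 \right)} \right)}\right) = - 3 \cdot 1 \left(4 - 1\right) + \left(2 + 4 \left(-3 + 4\right) \left(3 - 3\right)\right) = - 3 \cdot 1 \cdot 3 + \left(2 + 4 \cdot 1 \cdot 0\right) = \left(-3\right) 3 + \left(2 + 4 \cdot 0\right) = -9 + \left(2 + 0\right) = -9 + 2 = -7$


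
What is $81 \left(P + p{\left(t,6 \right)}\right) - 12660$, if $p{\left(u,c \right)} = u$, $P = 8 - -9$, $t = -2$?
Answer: $-11445$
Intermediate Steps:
$P = 17$ ($P = 8 + 9 = 17$)
$81 \left(P + p{\left(t,6 \right)}\right) - 12660 = 81 \left(17 - 2\right) - 12660 = 81 \cdot 15 - 12660 = 1215 - 12660 = -11445$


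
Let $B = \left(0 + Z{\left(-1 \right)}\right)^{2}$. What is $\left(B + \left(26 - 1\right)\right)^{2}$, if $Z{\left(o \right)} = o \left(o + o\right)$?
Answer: $841$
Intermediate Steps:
$Z{\left(o \right)} = 2 o^{2}$ ($Z{\left(o \right)} = o 2 o = 2 o^{2}$)
$B = 4$ ($B = \left(0 + 2 \left(-1\right)^{2}\right)^{2} = \left(0 + 2 \cdot 1\right)^{2} = \left(0 + 2\right)^{2} = 2^{2} = 4$)
$\left(B + \left(26 - 1\right)\right)^{2} = \left(4 + \left(26 - 1\right)\right)^{2} = \left(4 + 25\right)^{2} = 29^{2} = 841$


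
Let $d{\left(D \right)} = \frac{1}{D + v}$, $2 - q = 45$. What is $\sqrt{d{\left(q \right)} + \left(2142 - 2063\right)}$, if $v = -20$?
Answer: $\frac{4 \sqrt{2177}}{21} \approx 8.8873$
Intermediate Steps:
$q = -43$ ($q = 2 - 45 = -43$)
$d{\left(D \right)} = \frac{1}{-20 + D}$ ($d{\left(D \right)} = \frac{1}{D - 20} = \frac{1}{-20 + D}$)
$\sqrt{d{\left(q \right)} + \left(2142 - 2063\right)} = \sqrt{\frac{1}{-20 - 43} + \left(2142 - 2063\right)} = \sqrt{\frac{1}{-63} + 79} = \sqrt{- \frac{1}{63} + 79} = \sqrt{\frac{4976}{63}} = \frac{4 \sqrt{2177}}{21}$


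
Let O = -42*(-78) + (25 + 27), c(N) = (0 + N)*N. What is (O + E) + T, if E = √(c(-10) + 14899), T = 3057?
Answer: 6385 + √14999 ≈ 6507.5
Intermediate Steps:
c(N) = N² (c(N) = N*N = N²)
E = √14999 (E = √((-10)² + 14899) = √(100 + 14899) = √14999 ≈ 122.47)
O = 3328 (O = 3276 + 52 = 3328)
(O + E) + T = (3328 + √14999) + 3057 = 6385 + √14999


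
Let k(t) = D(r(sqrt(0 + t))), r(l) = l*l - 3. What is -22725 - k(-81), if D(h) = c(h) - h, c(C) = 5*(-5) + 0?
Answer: -22784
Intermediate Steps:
c(C) = -25 (c(C) = -25 + 0 = -25)
r(l) = -3 + l**2 (r(l) = l**2 - 3 = -3 + l**2)
D(h) = -25 - h
k(t) = -22 - t (k(t) = -25 - (-3 + (sqrt(0 + t))**2) = -25 - (-3 + (sqrt(t))**2) = -25 - (-3 + t) = -25 + (3 - t) = -22 - t)
-22725 - k(-81) = -22725 - (-22 - 1*(-81)) = -22725 - (-22 + 81) = -22725 - 1*59 = -22725 - 59 = -22784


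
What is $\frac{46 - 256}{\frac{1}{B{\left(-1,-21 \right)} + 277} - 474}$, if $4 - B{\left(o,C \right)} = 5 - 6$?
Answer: $\frac{59220}{133667} \approx 0.44304$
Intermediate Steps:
$B{\left(o,C \right)} = 5$ ($B{\left(o,C \right)} = 4 - \left(5 - 6\right) = 4 - -1 = 4 + 1 = 5$)
$\frac{46 - 256}{\frac{1}{B{\left(-1,-21 \right)} + 277} - 474} = \frac{46 - 256}{\frac{1}{5 + 277} - 474} = - \frac{210}{\frac{1}{282} - 474} = - \frac{210}{- \frac{133667}{282}} = \left(-210\right) \left(- \frac{282}{133667}\right) = \frac{59220}{133667}$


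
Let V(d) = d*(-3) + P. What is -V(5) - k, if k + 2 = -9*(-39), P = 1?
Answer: -335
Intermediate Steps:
k = 349 (k = -2 - 9*(-39) = -2 + 351 = 349)
V(d) = 1 - 3*d (V(d) = d*(-3) + 1 = -3*d + 1 = 1 - 3*d)
-V(5) - k = -(1 - 3*5) - 1*349 = -(1 - 15) - 349 = -1*(-14) - 349 = 14 - 349 = -335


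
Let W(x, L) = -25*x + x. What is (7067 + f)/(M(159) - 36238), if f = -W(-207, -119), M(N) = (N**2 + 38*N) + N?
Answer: -2099/4756 ≈ -0.44134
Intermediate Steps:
M(N) = N**2 + 39*N
W(x, L) = -24*x
f = -4968 (f = -(-24)*(-207) = -1*4968 = -4968)
(7067 + f)/(M(159) - 36238) = (7067 - 4968)/(159*(39 + 159) - 36238) = 2099/(159*198 - 36238) = 2099/(31482 - 36238) = 2099/(-4756) = 2099*(-1/4756) = -2099/4756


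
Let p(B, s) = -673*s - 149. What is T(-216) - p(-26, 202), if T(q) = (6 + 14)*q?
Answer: 131775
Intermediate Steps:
p(B, s) = -149 - 673*s
T(q) = 20*q
T(-216) - p(-26, 202) = 20*(-216) - (-149 - 673*202) = -4320 - (-149 - 135946) = -4320 - 1*(-136095) = -4320 + 136095 = 131775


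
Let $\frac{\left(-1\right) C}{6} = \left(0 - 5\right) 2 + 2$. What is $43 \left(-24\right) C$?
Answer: $-49536$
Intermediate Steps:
$C = 48$ ($C = - 6 \left(\left(0 - 5\right) 2 + 2\right) = - 6 \left(\left(-5\right) 2 + 2\right) = - 6 \left(-10 + 2\right) = \left(-6\right) \left(-8\right) = 48$)
$43 \left(-24\right) C = 43 \left(-24\right) 48 = \left(-1032\right) 48 = -49536$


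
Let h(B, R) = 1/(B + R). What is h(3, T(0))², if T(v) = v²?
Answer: ⅑ ≈ 0.11111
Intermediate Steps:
h(3, T(0))² = (1/(3 + 0²))² = (1/(3 + 0))² = (1/3)² = (⅓)² = ⅑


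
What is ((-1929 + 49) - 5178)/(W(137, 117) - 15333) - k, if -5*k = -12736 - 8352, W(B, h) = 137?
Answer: -160208979/37990 ≈ -4217.1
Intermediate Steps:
k = 21088/5 (k = -(-12736 - 8352)/5 = -⅕*(-21088) = 21088/5 ≈ 4217.6)
((-1929 + 49) - 5178)/(W(137, 117) - 15333) - k = ((-1929 + 49) - 5178)/(137 - 15333) - 1*21088/5 = (-1880 - 5178)/(-15196) - 21088/5 = -7058*(-1/15196) - 21088/5 = 3529/7598 - 21088/5 = -160208979/37990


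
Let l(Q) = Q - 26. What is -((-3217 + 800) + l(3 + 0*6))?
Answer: 2440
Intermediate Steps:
l(Q) = -26 + Q
-((-3217 + 800) + l(3 + 0*6)) = -((-3217 + 800) + (-26 + (3 + 0*6))) = -(-2417 + (-26 + (3 + 0))) = -(-2417 + (-26 + 3)) = -(-2417 - 23) = -1*(-2440) = 2440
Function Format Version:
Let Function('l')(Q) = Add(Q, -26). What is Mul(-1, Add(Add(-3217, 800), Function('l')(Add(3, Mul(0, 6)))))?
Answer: 2440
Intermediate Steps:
Function('l')(Q) = Add(-26, Q)
Mul(-1, Add(Add(-3217, 800), Function('l')(Add(3, Mul(0, 6))))) = Mul(-1, Add(Add(-3217, 800), Add(-26, Add(3, Mul(0, 6))))) = Mul(-1, Add(-2417, Add(-26, Add(3, 0)))) = Mul(-1, Add(-2417, Add(-26, 3))) = Mul(-1, Add(-2417, -23)) = Mul(-1, -2440) = 2440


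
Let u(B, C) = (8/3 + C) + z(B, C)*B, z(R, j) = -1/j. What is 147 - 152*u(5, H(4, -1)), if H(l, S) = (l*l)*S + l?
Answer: 4507/3 ≈ 1502.3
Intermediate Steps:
H(l, S) = l + S*l² (H(l, S) = l²*S + l = S*l² + l = l + S*l²)
u(B, C) = 8/3 + C - B/C (u(B, C) = (8/3 + C) + (-1/C)*B = (8*(⅓) + C) - B/C = (8/3 + C) - B/C = 8/3 + C - B/C)
147 - 152*u(5, H(4, -1)) = 147 - 152*(8/3 + 4*(1 - 1*4) - 1*5/4*(1 - 1*4)) = 147 - 152*(8/3 + 4*(1 - 4) - 1*5/4*(1 - 4)) = 147 - 152*(8/3 + 4*(-3) - 1*5/4*(-3)) = 147 - 152*(8/3 - 12 - 1*5/(-12)) = 147 - 152*(8/3 - 12 - 1*5*(-1/12)) = 147 - 152*(8/3 - 12 + 5/12) = 147 - 152*(-107/12) = 147 + 4066/3 = 4507/3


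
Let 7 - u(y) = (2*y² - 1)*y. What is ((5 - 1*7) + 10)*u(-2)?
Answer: 168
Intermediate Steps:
u(y) = 7 - y*(-1 + 2*y²) (u(y) = 7 - (2*y² - 1)*y = 7 - (-1 + 2*y²)*y = 7 - y*(-1 + 2*y²))
((5 - 1*7) + 10)*u(-2) = ((5 - 1*7) + 10)*(7 - 2 - 2*(-2)³) = ((5 - 7) + 10)*(7 - 2 - 2*(-8)) = (-2 + 10)*(7 - 2 + 16) = 8*21 = 168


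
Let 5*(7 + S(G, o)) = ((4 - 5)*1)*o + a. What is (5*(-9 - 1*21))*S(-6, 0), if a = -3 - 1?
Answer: 1170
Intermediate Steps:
a = -4
S(G, o) = -39/5 - o/5 (S(G, o) = -7 + (((4 - 5)*1)*o - 4)/5 = -7 + ((-1*1)*o - 4)/5 = -7 + (-o - 4)/5 = -7 + (-4 - o)/5 = -7 + (-⅘ - o/5) = -39/5 - o/5)
(5*(-9 - 1*21))*S(-6, 0) = (5*(-9 - 1*21))*(-39/5 - ⅕*0) = (5*(-9 - 21))*(-39/5 + 0) = (5*(-30))*(-39/5) = -150*(-39/5) = 1170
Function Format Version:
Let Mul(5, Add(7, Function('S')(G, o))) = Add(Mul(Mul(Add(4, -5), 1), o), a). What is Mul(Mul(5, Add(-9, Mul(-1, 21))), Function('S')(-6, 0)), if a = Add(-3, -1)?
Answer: 1170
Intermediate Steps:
a = -4
Function('S')(G, o) = Add(Rational(-39, 5), Mul(Rational(-1, 5), o)) (Function('S')(G, o) = Add(-7, Mul(Rational(1, 5), Add(Mul(Mul(Add(4, -5), 1), o), -4))) = Add(-7, Mul(Rational(1, 5), Add(Mul(Mul(-1, 1), o), -4))) = Add(-7, Mul(Rational(1, 5), Add(Mul(-1, o), -4))) = Add(-7, Mul(Rational(1, 5), Add(-4, Mul(-1, o)))) = Add(-7, Add(Rational(-4, 5), Mul(Rational(-1, 5), o))) = Add(Rational(-39, 5), Mul(Rational(-1, 5), o)))
Mul(Mul(5, Add(-9, Mul(-1, 21))), Function('S')(-6, 0)) = Mul(Mul(5, Add(-9, Mul(-1, 21))), Add(Rational(-39, 5), Mul(Rational(-1, 5), 0))) = Mul(Mul(5, Add(-9, -21)), Add(Rational(-39, 5), 0)) = Mul(Mul(5, -30), Rational(-39, 5)) = Mul(-150, Rational(-39, 5)) = 1170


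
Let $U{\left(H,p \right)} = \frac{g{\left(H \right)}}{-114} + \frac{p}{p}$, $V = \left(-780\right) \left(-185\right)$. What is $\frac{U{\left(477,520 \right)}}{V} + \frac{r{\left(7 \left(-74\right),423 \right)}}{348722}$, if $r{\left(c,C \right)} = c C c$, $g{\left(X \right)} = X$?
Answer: $\frac{311185813170719}{956091107400} \approx 325.48$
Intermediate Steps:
$r{\left(c,C \right)} = C c^{2}$ ($r{\left(c,C \right)} = C c c = C c^{2}$)
$V = 144300$
$U{\left(H,p \right)} = 1 - \frac{H}{114}$ ($U{\left(H,p \right)} = \frac{H}{-114} + \frac{p}{p} = H \left(- \frac{1}{114}\right) + 1 = - \frac{H}{114} + 1 = 1 - \frac{H}{114}$)
$\frac{U{\left(477,520 \right)}}{V} + \frac{r{\left(7 \left(-74\right),423 \right)}}{348722} = \frac{1 - \frac{159}{38}}{144300} + \frac{423 \left(7 \left(-74\right)\right)^{2}}{348722} = \left(1 - \frac{159}{38}\right) \frac{1}{144300} + 423 \left(-518\right)^{2} \cdot \frac{1}{348722} = \left(- \frac{121}{38}\right) \frac{1}{144300} + 423 \cdot 268324 \cdot \frac{1}{348722} = - \frac{121}{5483400} + 113501052 \cdot \frac{1}{348722} = - \frac{121}{5483400} + \frac{56750526}{174361} = \frac{311185813170719}{956091107400}$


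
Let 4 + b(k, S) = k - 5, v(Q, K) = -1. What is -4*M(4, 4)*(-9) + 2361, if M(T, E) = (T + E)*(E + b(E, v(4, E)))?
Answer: 2073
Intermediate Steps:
b(k, S) = -9 + k (b(k, S) = -4 + (k - 5) = -4 + (-5 + k) = -9 + k)
M(T, E) = (-9 + 2*E)*(E + T) (M(T, E) = (T + E)*(E + (-9 + E)) = (E + T)*(-9 + 2*E) = (-9 + 2*E)*(E + T))
-4*M(4, 4)*(-9) + 2361 = -4*(4**2 + 4*4 + 4*(-9 + 4) + 4*(-9 + 4))*(-9) + 2361 = -4*(16 + 16 + 4*(-5) + 4*(-5))*(-9) + 2361 = -4*(16 + 16 - 20 - 20)*(-9) + 2361 = -4*(-8)*(-9) + 2361 = 32*(-9) + 2361 = -288 + 2361 = 2073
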